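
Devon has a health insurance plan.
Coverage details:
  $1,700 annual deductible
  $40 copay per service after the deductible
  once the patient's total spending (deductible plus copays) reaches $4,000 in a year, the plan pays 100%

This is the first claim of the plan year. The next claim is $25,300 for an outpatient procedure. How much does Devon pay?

$1,740

Nothing has been paid toward the $1,700 deductible, so the first $1,700 of this charge is applied there.
After the $1,700 deductible portion, $25,300 − $1,700 = $23,600 is subject to the copay.
Copay on this service: $40.
Patient responsibility before any cap: $1,700 + $40 = $1,740.
Total out-of-pocket so far would be $0 + $1,740 = $1,740, below the $4,000 cap — no reduction.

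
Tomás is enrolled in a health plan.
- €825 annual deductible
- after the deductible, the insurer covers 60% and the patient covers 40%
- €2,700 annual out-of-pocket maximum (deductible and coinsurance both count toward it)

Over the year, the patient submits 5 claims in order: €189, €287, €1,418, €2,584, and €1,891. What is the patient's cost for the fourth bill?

€1,033.60

Claim 1 — €189: entire amount goes to the deductible. Cost to patient: €189. OOP to date €189.
Claim 2 — €287: entire amount goes to the deductible. Patient pays €287; OOP now €476.
Claim 3 — €1,418: €349 finishes the deductible; €1,069 goes to coinsurance; patient's 40% is €427.60. Patient pays €776.60; OOP now €1,252.60.
Claim 4 — €2,584: 40% coinsurance on €2,584 = €1,033.60. Patient pays €1,033.60; OOP now €2,286.20.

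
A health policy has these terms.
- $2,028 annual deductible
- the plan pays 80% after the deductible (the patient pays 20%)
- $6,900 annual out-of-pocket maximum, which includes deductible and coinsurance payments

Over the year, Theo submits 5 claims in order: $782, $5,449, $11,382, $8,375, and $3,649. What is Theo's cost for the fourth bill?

$1,675

Bill 1, $782: fully absorbed by the deductible. Patient owes $782 (running OOP $782).
Bill 2, $5,449: deductible takes $1,246, $4,203 remains; coinsurance $4,203 × 20% = $840.60. Cost to patient: $2,086.60. OOP to date $2,868.60.
Bill 3, $11,382: deductible already satisfied, so patient's share is 20% × $11,382 = $2,276.40. Cost to patient: $2,276.40. OOP to date $5,145.
Bill 4, $8,375: deductible met; 20% of $8,375 = $1,675. Patient pays $1,675; OOP now $6,820.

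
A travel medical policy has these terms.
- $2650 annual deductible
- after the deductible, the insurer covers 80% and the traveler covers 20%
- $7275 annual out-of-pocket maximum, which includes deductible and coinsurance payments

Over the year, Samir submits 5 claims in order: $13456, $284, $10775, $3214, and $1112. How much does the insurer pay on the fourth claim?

Claim 1 — $13456: $2650 finishes the deductible; $10806 goes to coinsurance; coinsurance $10806 × 20% = $2161.20. Traveler pays $4811.20; OOP now $4811.20. Insurer: $13456 − $4811.20 = $8644.80.
Claim 2 — $284: deductible met; 20% of $284 = $56.80. Traveler pays $56.80; OOP now $4868. Plan pays $284 − $56.80 = $227.20.
Claim 3 — $10775: 20% coinsurance on $10775 = $2155. Traveler pays $2155; OOP now $7023. Insurer: $10775 − $2155 = $8620.
Claim 4 — $3214: deductible met; 20% of $3214 = $642.80. That would push OOP to $7665.80, over the $7275 cap, so traveler pays $7275 − $7023 = $252. Plan pays $3214 − $252 = $2962.

$2962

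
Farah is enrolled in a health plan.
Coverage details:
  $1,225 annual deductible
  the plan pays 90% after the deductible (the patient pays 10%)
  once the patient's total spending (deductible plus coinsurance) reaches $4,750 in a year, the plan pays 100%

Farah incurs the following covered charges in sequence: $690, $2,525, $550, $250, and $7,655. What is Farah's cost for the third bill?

#1 ($690): all of it applies to the deductible. Cost to patient: $690. OOP to date $690.
#2 ($2,525): $535 finishes the deductible; $1,990 goes to coinsurance; coinsurance $1,990 × 10% = $199. Patient owes $734 (running OOP $1,424).
#3 ($550): deductible met; 10% of $550 = $55. Cost to patient: $55. OOP to date $1,479.

$55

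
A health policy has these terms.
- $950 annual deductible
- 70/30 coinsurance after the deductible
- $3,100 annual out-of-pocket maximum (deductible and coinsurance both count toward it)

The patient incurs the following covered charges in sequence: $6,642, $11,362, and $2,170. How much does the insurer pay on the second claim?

Claim 1 ($6,642): $950 finishes the deductible; $5,692 goes to coinsurance; 30% of $5,692 = $1,707.60. Cost to patient: $2,657.60. OOP to date $2,657.60. Plan pays $6,642 − $2,657.60 = $3,984.40.
Claim 2 ($11,362): 30% coinsurance on $11,362 = $3,408.60. Adding that to $2,657.60 gives $6,066.20, past the $3,100 cap; patient pays only $3,100 − $2,657.60 = $442.40. Insurer: $11,362 − $442.40 = $10,919.60.

$10,919.60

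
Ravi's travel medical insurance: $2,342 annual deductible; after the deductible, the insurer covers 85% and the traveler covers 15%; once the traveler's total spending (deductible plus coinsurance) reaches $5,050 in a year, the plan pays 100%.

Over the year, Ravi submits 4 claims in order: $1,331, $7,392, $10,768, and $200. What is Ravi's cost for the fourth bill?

Bill 1, $1,331: all of it applies to the deductible. Cost to traveler: $1,331. OOP to date $1,331.
Bill 2, $7,392: $1,011 finishes the deductible; $6,381 goes to coinsurance; 15% of $6,381 = $957.15. Traveler owes $1,968.15 (running OOP $3,299.15).
Bill 3, $10,768: deductible already satisfied, so traveler's share is 15% × $10,768 = $1,615.20. Traveler pays $1,615.20; OOP now $4,914.35.
Bill 4, $200: deductible met; 15% of $200 = $30. Cost to traveler: $30. OOP to date $4,944.35.

$30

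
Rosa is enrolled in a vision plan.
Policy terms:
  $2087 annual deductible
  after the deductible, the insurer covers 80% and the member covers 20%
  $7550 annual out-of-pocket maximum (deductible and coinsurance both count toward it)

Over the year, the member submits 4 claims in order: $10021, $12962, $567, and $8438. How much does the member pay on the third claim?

$113.40

Claim 1 — $10021: $2087 to deductible, leaving $7934; coinsurance $7934 × 20% = $1586.80. Member pays $3673.80; OOP now $3673.80.
Claim 2 — $12962: deductible already satisfied, so member's share is 20% × $12962 = $2592.40. Cost to member: $2592.40. OOP to date $6266.20.
Claim 3 — $567: deductible already satisfied, so member's share is 20% × $567 = $113.40. Cost to member: $113.40. OOP to date $6379.60.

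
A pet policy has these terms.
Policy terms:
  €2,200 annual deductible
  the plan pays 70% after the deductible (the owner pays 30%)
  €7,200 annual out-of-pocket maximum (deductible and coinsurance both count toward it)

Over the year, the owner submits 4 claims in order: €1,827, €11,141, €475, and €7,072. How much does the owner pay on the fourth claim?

Bill 1, €1,827: fully absorbed by the deductible. Owner pays €1,827; OOP now €1,827.
Bill 2, €11,141: €373 finishes the deductible; €10,768 goes to coinsurance; coinsurance €10,768 × 30% = €3,230.40. Owner pays €3,603.40; OOP now €5,430.40.
Bill 3, €475: deductible met; 30% of €475 = €142.50. Owner pays €142.50; OOP now €5,572.90.
Bill 4, €7,072: 30% coinsurance on €7,072 = €2,121.60. Adding that to €5,572.90 gives €7,694.50, past the €7,200 cap; owner pays only €7,200 − €5,572.90 = €1,627.10.

€1,627.10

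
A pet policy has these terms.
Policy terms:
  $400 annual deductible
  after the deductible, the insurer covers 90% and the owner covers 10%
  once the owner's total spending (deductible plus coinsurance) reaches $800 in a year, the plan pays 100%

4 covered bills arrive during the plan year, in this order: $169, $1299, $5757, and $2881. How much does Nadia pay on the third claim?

$293.20

Claim 1 ($169): all of it applies to the deductible. Owner owes $169 (running OOP $169).
Claim 2 ($1299): $231 to deductible, leaving $1068; owner's 10% is $106.80. Owner pays $337.80; OOP now $506.80.
Claim 3 ($5757): deductible met; 10% of $5757 = $575.70. That would push OOP to $1082.50, over the $800 cap, so owner pays $800 − $506.80 = $293.20.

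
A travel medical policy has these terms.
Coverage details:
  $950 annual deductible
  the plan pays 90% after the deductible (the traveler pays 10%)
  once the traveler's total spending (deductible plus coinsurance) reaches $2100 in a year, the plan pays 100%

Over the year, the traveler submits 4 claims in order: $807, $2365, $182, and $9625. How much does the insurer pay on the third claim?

$163.80

#1 ($807): all of it applies to the deductible. Traveler pays $807; OOP now $807. Plan pays $807 − $807 = $0.
#2 ($2365): $143 finishes the deductible; $2222 goes to coinsurance; coinsurance $2222 × 10% = $222.20. Traveler pays $365.20; OOP now $1172.20. Plan pays $2365 − $365.20 = $1999.80.
#3 ($182): deductible met; 10% of $182 = $18.20. Traveler pays $18.20; OOP now $1190.40. Insurer: $182 − $18.20 = $163.80.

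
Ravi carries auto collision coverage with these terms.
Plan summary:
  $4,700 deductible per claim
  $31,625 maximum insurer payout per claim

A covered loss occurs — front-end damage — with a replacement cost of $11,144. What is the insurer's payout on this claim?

Less the $4,700 deductible: $11,144 − $4,700 = $6,444.
$6,444 ≤ $31,625, so the limit doesn't bind; insurer pays $6,444.

$6,444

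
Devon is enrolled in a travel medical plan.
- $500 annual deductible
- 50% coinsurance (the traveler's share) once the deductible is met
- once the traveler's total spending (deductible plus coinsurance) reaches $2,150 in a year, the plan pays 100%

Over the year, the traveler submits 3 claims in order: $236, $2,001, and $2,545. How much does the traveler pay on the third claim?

Bill 1, $236: all of it applies to the deductible. Traveler pays $236; OOP now $236.
Bill 2, $2,001: $264 finishes the deductible; $1,737 goes to coinsurance; coinsurance $1,737 × 50% = $868.50. Cost to traveler: $1,132.50. OOP to date $1,368.50.
Bill 3, $2,545: deductible met; 50% of $2,545 = $1,272.50. That would push OOP to $2,641, over the $2,150 cap, so traveler pays $2,150 − $1,368.50 = $781.50.

$781.50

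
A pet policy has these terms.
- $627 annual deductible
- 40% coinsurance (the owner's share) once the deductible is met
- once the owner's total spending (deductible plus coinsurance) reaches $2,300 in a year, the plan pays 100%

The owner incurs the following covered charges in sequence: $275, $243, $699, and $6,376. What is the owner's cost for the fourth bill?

Claim 1 ($275): all of it applies to the deductible. Owner owes $275 (running OOP $275).
Claim 2 ($243): all of it applies to the deductible. Cost to owner: $243. OOP to date $518.
Claim 3 ($699): $109 finishes the deductible; $590 goes to coinsurance; 40% of $590 = $236. Owner owes $345 (running OOP $863).
Claim 4 ($6,376): deductible met; 40% of $6,376 = $2,550.40. OOP would hit $3,413.40 > $2,300, so the cap limits the owner to $2,300 − $863 = $1,437.

$1,437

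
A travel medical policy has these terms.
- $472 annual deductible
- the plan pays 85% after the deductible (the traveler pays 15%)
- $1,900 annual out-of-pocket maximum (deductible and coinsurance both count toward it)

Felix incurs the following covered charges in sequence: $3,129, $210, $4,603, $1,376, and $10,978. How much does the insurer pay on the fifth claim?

Bill 1, $3,129: deductible takes $472, $2,657 remains; coinsurance $2,657 × 15% = $398.55. Traveler pays $870.55; OOP now $870.55. Insurer: $3,129 − $870.55 = $2,258.45.
Bill 2, $210: 15% coinsurance on $210 = $31.50. Traveler owes $31.50 (running OOP $902.05). Plan pays $210 − $31.50 = $178.50.
Bill 3, $4,603: deductible met; 15% of $4,603 = $690.45. Traveler pays $690.45; OOP now $1,592.50. Insurer: $4,603 − $690.45 = $3,912.55.
Bill 4, $1,376: deductible met; 15% of $1,376 = $206.40. Traveler owes $206.40 (running OOP $1,798.90). Insurer: $1,376 − $206.40 = $1,169.60.
Bill 5, $10,978: 15% coinsurance on $10,978 = $1,646.70. That would push OOP to $3,445.60, over the $1,900 cap, so traveler pays $1,900 − $1,798.90 = $101.10. Insurer: $10,978 − $101.10 = $10,876.90.

$10,876.90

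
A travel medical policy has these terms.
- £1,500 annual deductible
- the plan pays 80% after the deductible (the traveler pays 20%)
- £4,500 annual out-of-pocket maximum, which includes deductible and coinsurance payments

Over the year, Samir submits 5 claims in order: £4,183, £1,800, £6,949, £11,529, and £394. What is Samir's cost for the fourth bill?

#1 (£4,183): deductible takes £1,500, £2,683 remains; coinsurance £2,683 × 20% = £536.60. Traveler pays £2,036.60; OOP now £2,036.60.
#2 (£1,800): deductible already satisfied, so traveler's share is 20% × £1,800 = £360. Traveler owes £360 (running OOP £2,396.60).
#3 (£6,949): 20% coinsurance on £6,949 = £1,389.80. Traveler pays £1,389.80; OOP now £3,786.40.
#4 (£11,529): deductible met; 20% of £11,529 = £2,305.80. That would push OOP to £6,092.20, over the £4,500 cap, so traveler pays £4,500 − £3,786.40 = £713.60.

£713.60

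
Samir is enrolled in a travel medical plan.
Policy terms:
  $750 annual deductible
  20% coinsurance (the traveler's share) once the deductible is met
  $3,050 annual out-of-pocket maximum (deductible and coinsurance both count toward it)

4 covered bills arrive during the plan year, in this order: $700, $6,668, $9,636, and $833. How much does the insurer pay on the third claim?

Claim 1 ($700): all of it applies to the deductible. Traveler pays $700; OOP now $700. Insurer: $700 − $700 = $0.
Claim 2 ($6,668): deductible takes $50, $6,618 remains; 20% of $6,618 = $1,323.60. Traveler owes $1,373.60 (running OOP $2,073.60). Plan pays $6,668 − $1,373.60 = $5,294.40.
Claim 3 ($9,636): deductible met; 20% of $9,636 = $1,927.20. Adding that to $2,073.60 gives $4,000.80, past the $3,050 cap; traveler pays only $3,050 − $2,073.60 = $976.40. Plan pays $9,636 − $976.40 = $8,659.60.

$8,659.60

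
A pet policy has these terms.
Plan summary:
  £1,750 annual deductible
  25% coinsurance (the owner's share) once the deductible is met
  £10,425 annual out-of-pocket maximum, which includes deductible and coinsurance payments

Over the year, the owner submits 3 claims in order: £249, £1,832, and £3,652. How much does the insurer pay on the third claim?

Bill 1, £249: entire amount goes to the deductible. Owner owes £249 (running OOP £249). Insurer: £249 − £249 = £0.
Bill 2, £1,832: deductible takes £1,501, £331 remains; owner's 25% is £82.75. Owner pays £1,583.75; OOP now £1,832.75. Plan pays £1,832 − £1,583.75 = £248.25.
Bill 3, £3,652: deductible met; 25% of £3,652 = £913. Cost to owner: £913. OOP to date £2,745.75. Insurer: £3,652 − £913 = £2,739.

£2,739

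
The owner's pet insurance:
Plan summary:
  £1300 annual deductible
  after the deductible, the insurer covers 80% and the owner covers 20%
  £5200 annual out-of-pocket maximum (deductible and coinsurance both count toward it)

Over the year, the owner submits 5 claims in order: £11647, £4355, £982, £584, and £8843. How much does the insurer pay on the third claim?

#1 (£11647): £1300 to deductible, leaving £10347; coinsurance £10347 × 20% = £2069.40. Owner owes £3369.40 (running OOP £3369.40). Plan pays £11647 − £3369.40 = £8277.60.
#2 (£4355): 20% coinsurance on £4355 = £871. Cost to owner: £871. OOP to date £4240.40. Insurer: £4355 − £871 = £3484.
#3 (£982): deductible met; 20% of £982 = £196.40. Owner pays £196.40; OOP now £4436.80. Plan pays £982 − £196.40 = £785.60.

£785.60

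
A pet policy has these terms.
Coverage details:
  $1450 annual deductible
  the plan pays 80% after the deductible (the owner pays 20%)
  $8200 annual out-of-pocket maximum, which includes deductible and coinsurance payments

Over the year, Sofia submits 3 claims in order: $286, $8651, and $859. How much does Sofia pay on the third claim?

#1 ($286): entire amount goes to the deductible. Owner owes $286 (running OOP $286).
#2 ($8651): deductible takes $1164, $7487 remains; coinsurance $7487 × 20% = $1497.40. Owner pays $2661.40; OOP now $2947.40.
#3 ($859): deductible already satisfied, so owner's share is 20% × $859 = $171.80. Owner pays $171.80; OOP now $3119.20.

$171.80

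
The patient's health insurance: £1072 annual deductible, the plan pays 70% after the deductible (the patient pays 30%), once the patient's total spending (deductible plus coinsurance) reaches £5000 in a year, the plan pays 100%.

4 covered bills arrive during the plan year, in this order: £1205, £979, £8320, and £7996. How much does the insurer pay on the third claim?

£5824

Bill 1, £1205: deductible takes £1072, £133 remains; coinsurance £133 × 30% = £39.90. Patient pays £1111.90; OOP now £1111.90. Plan pays £1205 − £1111.90 = £93.10.
Bill 2, £979: 30% coinsurance on £979 = £293.70. Patient owes £293.70 (running OOP £1405.60). Plan pays £979 − £293.70 = £685.30.
Bill 3, £8320: deductible met; 30% of £8320 = £2496. Patient owes £2496 (running OOP £3901.60). Plan pays £8320 − £2496 = £5824.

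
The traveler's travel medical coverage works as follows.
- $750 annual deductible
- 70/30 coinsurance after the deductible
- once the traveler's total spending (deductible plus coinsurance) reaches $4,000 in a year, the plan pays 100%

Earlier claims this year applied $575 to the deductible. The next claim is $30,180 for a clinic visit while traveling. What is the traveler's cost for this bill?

$3,425

Deductible still to meet: $750 − $575 = $175.
The remaining $30,005 (= $30,180 − $175) moves to coinsurance.
Coinsurance: $30,005 × 30% = $9,001.50.
So the traveler owes $175 + $9,001.50 = $9,176.50 before any cap.
Adding $9,176.50 to the $575 already spent would give $9,751.50, which exceeds the $4,000 cap; the traveler pays just $4,000 − $575 = $3,425.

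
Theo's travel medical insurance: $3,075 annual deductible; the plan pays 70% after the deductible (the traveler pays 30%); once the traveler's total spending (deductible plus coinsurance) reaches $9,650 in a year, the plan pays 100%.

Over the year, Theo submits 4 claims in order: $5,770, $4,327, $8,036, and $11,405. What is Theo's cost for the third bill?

$2,410.80

Bill 1, $5,770: $3,075 finishes the deductible; $2,695 goes to coinsurance; traveler's 30% is $808.50. Traveler pays $3,883.50; OOP now $3,883.50.
Bill 2, $4,327: deductible already satisfied, so traveler's share is 30% × $4,327 = $1,298.10. Cost to traveler: $1,298.10. OOP to date $5,181.60.
Bill 3, $8,036: deductible met; 30% of $8,036 = $2,410.80. Traveler owes $2,410.80 (running OOP $7,592.40).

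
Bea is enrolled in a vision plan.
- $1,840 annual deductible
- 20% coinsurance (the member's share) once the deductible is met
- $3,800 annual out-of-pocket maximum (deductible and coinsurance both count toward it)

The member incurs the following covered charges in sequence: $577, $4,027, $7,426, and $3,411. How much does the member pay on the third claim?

$1,407.20

Bill 1, $577: all of it applies to the deductible. Member pays $577; OOP now $577.
Bill 2, $4,027: $1,263 to deductible, leaving $2,764; coinsurance $2,764 × 20% = $552.80. Member pays $1,815.80; OOP now $2,392.80.
Bill 3, $7,426: deductible met; 20% of $7,426 = $1,485.20. OOP would hit $3,878 > $3,800, so the cap limits the member to $3,800 − $2,392.80 = $1,407.20.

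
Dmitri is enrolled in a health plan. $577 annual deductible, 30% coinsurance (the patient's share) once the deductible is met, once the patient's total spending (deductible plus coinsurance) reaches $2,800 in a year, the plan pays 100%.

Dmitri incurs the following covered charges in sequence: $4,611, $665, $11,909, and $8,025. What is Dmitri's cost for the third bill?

$813.30

Claim 1 ($4,611): $577 finishes the deductible; $4,034 goes to coinsurance; 30% of $4,034 = $1,210.20. Patient pays $1,787.20; OOP now $1,787.20.
Claim 2 ($665): deductible already satisfied, so patient's share is 30% × $665 = $199.50. Cost to patient: $199.50. OOP to date $1,986.70.
Claim 3 ($11,909): deductible met; 30% of $11,909 = $3,572.70. OOP would hit $5,559.40 > $2,800, so the cap limits the patient to $2,800 − $1,986.70 = $813.30.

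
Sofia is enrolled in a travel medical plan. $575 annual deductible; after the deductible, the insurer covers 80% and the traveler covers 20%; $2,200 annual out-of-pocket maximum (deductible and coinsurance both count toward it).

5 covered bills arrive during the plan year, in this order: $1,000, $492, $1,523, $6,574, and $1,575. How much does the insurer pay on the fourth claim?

Bill 1, $1,000: $575 finishes the deductible; $425 goes to coinsurance; coinsurance $425 × 20% = $85. Traveler pays $660; OOP now $660. Plan pays $1,000 − $660 = $340.
Bill 2, $492: deductible met; 20% of $492 = $98.40. Traveler pays $98.40; OOP now $758.40. Plan pays $492 − $98.40 = $393.60.
Bill 3, $1,523: deductible already satisfied, so traveler's share is 20% × $1,523 = $304.60. Traveler pays $304.60; OOP now $1,063. Insurer: $1,523 − $304.60 = $1,218.40.
Bill 4, $6,574: deductible already satisfied, so traveler's share is 20% × $6,574 = $1,314.80. That would push OOP to $2,377.80, over the $2,200 cap, so traveler pays $2,200 − $1,063 = $1,137. Plan pays $6,574 − $1,137 = $5,437.

$5,437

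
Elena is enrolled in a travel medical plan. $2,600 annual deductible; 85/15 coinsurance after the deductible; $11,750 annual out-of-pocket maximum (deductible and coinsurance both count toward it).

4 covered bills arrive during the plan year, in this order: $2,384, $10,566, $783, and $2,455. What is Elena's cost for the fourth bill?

$368.25

#1 ($2,384): fully absorbed by the deductible. Traveler pays $2,384; OOP now $2,384.
#2 ($10,566): deductible takes $216, $10,350 remains; coinsurance $10,350 × 15% = $1,552.50. Traveler owes $1,768.50 (running OOP $4,152.50).
#3 ($783): deductible already satisfied, so traveler's share is 15% × $783 = $117.45. Cost to traveler: $117.45. OOP to date $4,269.95.
#4 ($2,455): deductible already satisfied, so traveler's share is 15% × $2,455 = $368.25. Cost to traveler: $368.25. OOP to date $4,638.20.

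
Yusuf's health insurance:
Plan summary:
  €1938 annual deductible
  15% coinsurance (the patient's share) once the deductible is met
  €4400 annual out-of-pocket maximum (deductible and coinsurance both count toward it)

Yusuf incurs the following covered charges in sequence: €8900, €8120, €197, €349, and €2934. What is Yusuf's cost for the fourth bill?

Claim 1 — €8900: €1938 to deductible, leaving €6962; patient's 15% is €1044.30. Cost to patient: €2982.30. OOP to date €2982.30.
Claim 2 — €8120: deductible met; 15% of €8120 = €1218. Cost to patient: €1218. OOP to date €4200.30.
Claim 3 — €197: deductible already satisfied, so patient's share is 15% × €197 = €29.55. Patient pays €29.55; OOP now €4229.85.
Claim 4 — €349: deductible already satisfied, so patient's share is 15% × €349 = €52.35. Cost to patient: €52.35. OOP to date €4282.20.

€52.35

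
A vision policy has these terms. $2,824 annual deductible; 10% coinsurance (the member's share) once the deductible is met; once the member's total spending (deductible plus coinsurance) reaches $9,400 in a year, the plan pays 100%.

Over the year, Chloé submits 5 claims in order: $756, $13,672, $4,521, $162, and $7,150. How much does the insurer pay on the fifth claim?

Claim 1 — $756: all of it applies to the deductible. Cost to member: $756. OOP to date $756. Plan pays $756 − $756 = $0.
Claim 2 — $13,672: $2,068 finishes the deductible; $11,604 goes to coinsurance; coinsurance $11,604 × 10% = $1,160.40. Cost to member: $3,228.40. OOP to date $3,984.40. Insurer: $13,672 − $3,228.40 = $10,443.60.
Claim 3 — $4,521: deductible already satisfied, so member's share is 10% × $4,521 = $452.10. Cost to member: $452.10. OOP to date $4,436.50. Insurer: $4,521 − $452.10 = $4,068.90.
Claim 4 — $162: deductible already satisfied, so member's share is 10% × $162 = $16.20. Member pays $16.20; OOP now $4,452.70. Plan pays $162 − $16.20 = $145.80.
Claim 5 — $7,150: deductible met; 10% of $7,150 = $715. Member pays $715; OOP now $5,167.70. Insurer: $7,150 − $715 = $6,435.

$6,435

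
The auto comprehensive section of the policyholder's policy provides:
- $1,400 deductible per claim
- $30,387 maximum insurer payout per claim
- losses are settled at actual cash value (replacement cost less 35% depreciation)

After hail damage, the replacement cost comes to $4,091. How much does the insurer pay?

$1,259.15

Actual cash value after 35% depreciation: $4,091 × 65% = $2,659.15.
Subtract the deductible: $2,659.15 − $1,400 = $1,259.15.
$1,259.15 ≤ $30,387, so the limit doesn't bind; insurer pays $1,259.15.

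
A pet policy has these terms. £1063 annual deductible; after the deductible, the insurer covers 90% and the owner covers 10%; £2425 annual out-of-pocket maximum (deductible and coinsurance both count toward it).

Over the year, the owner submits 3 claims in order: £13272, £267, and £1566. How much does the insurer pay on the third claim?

£1451.60

#1 (£13272): deductible takes £1063, £12209 remains; 10% of £12209 = £1220.90. Owner pays £2283.90; OOP now £2283.90. Insurer: £13272 − £2283.90 = £10988.10.
#2 (£267): 10% coinsurance on £267 = £26.70. Cost to owner: £26.70. OOP to date £2310.60. Plan pays £267 − £26.70 = £240.30.
#3 (£1566): deductible already satisfied, so owner's share is 10% × £1566 = £156.60. Adding that to £2310.60 gives £2467.20, past the £2425 cap; owner pays only £2425 − £2310.60 = £114.40. Plan pays £1566 − £114.40 = £1451.60.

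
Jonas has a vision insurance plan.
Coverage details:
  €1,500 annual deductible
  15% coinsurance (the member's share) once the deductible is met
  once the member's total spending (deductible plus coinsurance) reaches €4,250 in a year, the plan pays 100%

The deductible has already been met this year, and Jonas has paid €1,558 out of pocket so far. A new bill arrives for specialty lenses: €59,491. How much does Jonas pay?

The deductible is already satisfied, so the full bill goes to coinsurance.
Coinsurance: €59,491 × 15% = €8,923.65.
That would bring total out-of-pocket to €10,481.65, past the €4,250 cap. The member is capped at €4,250 − €1,558 = €2,692 on this claim.

€2,692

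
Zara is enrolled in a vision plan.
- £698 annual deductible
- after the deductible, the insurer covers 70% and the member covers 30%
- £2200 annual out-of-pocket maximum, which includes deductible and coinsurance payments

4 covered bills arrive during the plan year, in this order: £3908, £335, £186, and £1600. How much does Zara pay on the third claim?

#1 (£3908): deductible takes £698, £3210 remains; 30% of £3210 = £963. Member owes £1661 (running OOP £1661).
#2 (£335): deductible already satisfied, so member's share is 30% × £335 = £100.50. Member pays £100.50; OOP now £1761.50.
#3 (£186): deductible already satisfied, so member's share is 30% × £186 = £55.80. Member pays £55.80; OOP now £1817.30.

£55.80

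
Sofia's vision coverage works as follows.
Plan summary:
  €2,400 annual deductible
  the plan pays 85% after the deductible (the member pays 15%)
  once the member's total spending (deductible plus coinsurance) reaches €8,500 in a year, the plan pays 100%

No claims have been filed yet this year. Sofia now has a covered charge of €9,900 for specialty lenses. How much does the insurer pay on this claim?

Deductible not yet touched, so the first €2,400 of the bill goes to the deductible.
After the €2,400 deductible portion, €9,900 − €2,400 = €7,500 is subject to coinsurance.
15% of €7,500 = €1,125 falls to the member.
So the member owes €2,400 + €1,125 = €3,525 before any cap.
Total out-of-pocket so far would be €0 + €3,525 = €3,525, below the €8,500 cap — no reduction.
Insurer pays the balance: €9,900 − €3,525 = €6,375.

€6,375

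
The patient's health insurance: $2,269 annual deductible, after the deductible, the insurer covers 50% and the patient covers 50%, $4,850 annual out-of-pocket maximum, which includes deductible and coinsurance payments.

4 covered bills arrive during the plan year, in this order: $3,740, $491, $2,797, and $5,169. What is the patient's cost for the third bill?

$1,398.50

#1 ($3,740): $2,269 to deductible, leaving $1,471; 50% of $1,471 = $735.50. Patient owes $3,004.50 (running OOP $3,004.50).
#2 ($491): deductible already satisfied, so patient's share is 50% × $491 = $245.50. Patient pays $245.50; OOP now $3,250.
#3 ($2,797): 50% coinsurance on $2,797 = $1,398.50. Patient owes $1,398.50 (running OOP $4,648.50).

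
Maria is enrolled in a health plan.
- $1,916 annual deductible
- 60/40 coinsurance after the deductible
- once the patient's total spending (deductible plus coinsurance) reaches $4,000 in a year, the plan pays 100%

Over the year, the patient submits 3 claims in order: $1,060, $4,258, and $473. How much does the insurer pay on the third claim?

$283.80

#1 ($1,060): all of it applies to the deductible. Cost to patient: $1,060. OOP to date $1,060. Plan pays $1,060 − $1,060 = $0.
#2 ($4,258): deductible takes $856, $3,402 remains; 40% of $3,402 = $1,360.80. Patient owes $2,216.80 (running OOP $3,276.80). Insurer: $4,258 − $2,216.80 = $2,041.20.
#3 ($473): 40% coinsurance on $473 = $189.20. Patient owes $189.20 (running OOP $3,466). Plan pays $473 − $189.20 = $283.80.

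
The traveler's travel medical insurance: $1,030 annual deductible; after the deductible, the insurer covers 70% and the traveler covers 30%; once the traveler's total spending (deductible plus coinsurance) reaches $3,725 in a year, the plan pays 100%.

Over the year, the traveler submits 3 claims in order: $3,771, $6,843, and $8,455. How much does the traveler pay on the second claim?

Bill 1, $3,771: deductible takes $1,030, $2,741 remains; 30% of $2,741 = $822.30. Traveler pays $1,852.30; OOP now $1,852.30.
Bill 2, $6,843: deductible met; 30% of $6,843 = $2,052.90. Adding that to $1,852.30 gives $3,905.20, past the $3,725 cap; traveler pays only $3,725 − $1,852.30 = $1,872.70.

$1,872.70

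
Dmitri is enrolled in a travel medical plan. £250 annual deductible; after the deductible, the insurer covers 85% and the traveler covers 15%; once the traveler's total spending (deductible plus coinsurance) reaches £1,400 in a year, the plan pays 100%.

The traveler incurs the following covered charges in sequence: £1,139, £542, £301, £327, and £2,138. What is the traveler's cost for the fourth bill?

#1 (£1,139): £250 finishes the deductible; £889 goes to coinsurance; coinsurance £889 × 15% = £133.35. Traveler owes £383.35 (running OOP £383.35).
#2 (£542): 15% coinsurance on £542 = £81.30. Cost to traveler: £81.30. OOP to date £464.65.
#3 (£301): 15% coinsurance on £301 = £45.15. Cost to traveler: £45.15. OOP to date £509.80.
#4 (£327): 15% coinsurance on £327 = £49.05. Traveler pays £49.05; OOP now £558.85.

£49.05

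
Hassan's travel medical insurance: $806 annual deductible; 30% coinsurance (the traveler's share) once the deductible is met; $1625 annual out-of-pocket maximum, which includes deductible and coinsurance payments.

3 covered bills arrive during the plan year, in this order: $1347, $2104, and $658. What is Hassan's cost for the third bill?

Claim 1 ($1347): $806 finishes the deductible; $541 goes to coinsurance; traveler's 30% is $162.30. Traveler owes $968.30 (running OOP $968.30).
Claim 2 ($2104): deductible met; 30% of $2104 = $631.20. Traveler pays $631.20; OOP now $1599.50.
Claim 3 ($658): deductible already satisfied, so traveler's share is 30% × $658 = $197.40. That would push OOP to $1796.90, over the $1625 cap, so traveler pays $1625 − $1599.50 = $25.50.

$25.50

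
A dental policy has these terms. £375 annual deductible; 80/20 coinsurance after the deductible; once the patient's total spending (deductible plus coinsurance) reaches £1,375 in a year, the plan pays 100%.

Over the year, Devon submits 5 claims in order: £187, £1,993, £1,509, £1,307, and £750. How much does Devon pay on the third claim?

#1 (£187): fully absorbed by the deductible. Patient pays £187; OOP now £187.
#2 (£1,993): £188 to deductible, leaving £1,805; patient's 20% is £361. Patient owes £549 (running OOP £736).
#3 (£1,509): deductible already satisfied, so patient's share is 20% × £1,509 = £301.80. Cost to patient: £301.80. OOP to date £1,037.80.

£301.80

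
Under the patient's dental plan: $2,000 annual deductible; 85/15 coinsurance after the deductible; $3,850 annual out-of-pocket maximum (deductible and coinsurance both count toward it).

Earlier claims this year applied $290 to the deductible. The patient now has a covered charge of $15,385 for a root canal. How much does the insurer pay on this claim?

Deductible still to meet: $2,000 − $290 = $1,710.
The remaining $13,675 (= $15,385 − $1,710) moves to coinsurance.
Patient's 15% share of $13,675 is $2,051.25.
So the patient owes $1,710 + $2,051.25 = $3,761.25 before any cap.
That would bring total out-of-pocket to $4,051.25, past the $3,850 cap. The patient is capped at $3,850 − $290 = $3,560 on this claim.
The plan picks up $15,385 − $3,560 = $11,825.

$11,825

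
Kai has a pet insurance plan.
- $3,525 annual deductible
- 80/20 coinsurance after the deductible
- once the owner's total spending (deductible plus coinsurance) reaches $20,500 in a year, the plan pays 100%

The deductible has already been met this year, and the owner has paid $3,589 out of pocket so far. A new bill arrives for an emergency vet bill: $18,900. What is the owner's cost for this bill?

$3,780

The deductible is already satisfied, so the full bill goes to coinsurance.
20% of $18,900 = $3,780 falls to the owner.
Total out-of-pocket so far would be $3,589 + $3,780 = $7,369, below the $20,500 cap — no reduction.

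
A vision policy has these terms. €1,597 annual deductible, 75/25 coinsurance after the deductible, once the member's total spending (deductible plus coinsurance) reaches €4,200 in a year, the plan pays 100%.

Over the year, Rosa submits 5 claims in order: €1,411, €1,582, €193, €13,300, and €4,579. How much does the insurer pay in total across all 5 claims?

€16,865

Bill 1, €1,411: fully absorbed by the deductible. Member owes €1,411 (running OOP €1,411). Insurer: €1,411 − €1,411 = €0.
Bill 2, €1,582: €186 finishes the deductible; €1,396 goes to coinsurance; member's 25% is €349. Cost to member: €535. OOP to date €1,946. Insurer: €1,582 − €535 = €1,047.
Bill 3, €193: deductible met; 25% of €193 = €48.25. Member owes €48.25 (running OOP €1,994.25). Plan pays €193 − €48.25 = €144.75.
Bill 4, €13,300: deductible already satisfied, so member's share is 25% × €13,300 = €3,325. Adding that to €1,994.25 gives €5,319.25, past the €4,200 cap; member pays only €4,200 − €1,994.25 = €2,205.75. Plan pays €13,300 − €2,205.75 = €11,094.25.
Bill 5, €4,579: 25% coinsurance on €4,579 = €1,144.75. OOP would hit €5,344.75 > €4,200, so the cap limits the member to €4,200 − €4,200 = €0. Plan pays €4,579 − €0 = €4,579.
Insurer total: €0 + €1,047 + €144.75 + €11,094.25 + €4,579 = €16,865.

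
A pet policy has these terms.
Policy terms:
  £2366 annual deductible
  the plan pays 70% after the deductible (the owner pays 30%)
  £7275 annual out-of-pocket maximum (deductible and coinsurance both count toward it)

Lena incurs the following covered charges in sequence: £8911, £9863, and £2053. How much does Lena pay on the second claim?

£2945.50

Bill 1, £8911: deductible takes £2366, £6545 remains; coinsurance £6545 × 30% = £1963.50. Owner owes £4329.50 (running OOP £4329.50).
Bill 2, £9863: deductible already satisfied, so owner's share is 30% × £9863 = £2958.90. Adding that to £4329.50 gives £7288.40, past the £7275 cap; owner pays only £7275 − £4329.50 = £2945.50.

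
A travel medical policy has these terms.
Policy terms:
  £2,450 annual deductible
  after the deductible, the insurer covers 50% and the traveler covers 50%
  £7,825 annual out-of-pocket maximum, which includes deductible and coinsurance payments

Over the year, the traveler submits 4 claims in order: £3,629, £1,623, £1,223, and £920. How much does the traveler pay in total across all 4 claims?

#1 (£3,629): £2,450 finishes the deductible; £1,179 goes to coinsurance; 50% of £1,179 = £589.50. Traveler pays £3,039.50; OOP now £3,039.50.
#2 (£1,623): deductible met; 50% of £1,623 = £811.50. Traveler owes £811.50 (running OOP £3,851).
#3 (£1,223): 50% coinsurance on £1,223 = £611.50. Traveler pays £611.50; OOP now £4,462.50.
#4 (£920): deductible already satisfied, so traveler's share is 50% × £920 = £460. Traveler owes £460 (running OOP £4,922.50).
Summing the traveler's payments: £3,039.50 + £811.50 + £611.50 + £460 = £4,922.50.

£4,922.50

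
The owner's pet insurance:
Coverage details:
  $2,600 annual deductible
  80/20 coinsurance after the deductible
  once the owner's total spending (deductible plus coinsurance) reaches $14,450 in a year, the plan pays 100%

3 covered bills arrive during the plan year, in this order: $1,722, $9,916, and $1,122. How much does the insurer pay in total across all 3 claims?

#1 ($1,722): all of it applies to the deductible. Cost to owner: $1,722. OOP to date $1,722. Insurer: $1,722 − $1,722 = $0.
#2 ($9,916): deductible takes $878, $9,038 remains; coinsurance $9,038 × 20% = $1,807.60. Cost to owner: $2,685.60. OOP to date $4,407.60. Insurer: $9,916 − $2,685.60 = $7,230.40.
#3 ($1,122): deductible already satisfied, so owner's share is 20% × $1,122 = $224.40. Owner owes $224.40 (running OOP $4,632). Insurer: $1,122 − $224.40 = $897.60.
Insurer total = bills − owner's total = $12,760 − $4,632 = $8,128.

$8,128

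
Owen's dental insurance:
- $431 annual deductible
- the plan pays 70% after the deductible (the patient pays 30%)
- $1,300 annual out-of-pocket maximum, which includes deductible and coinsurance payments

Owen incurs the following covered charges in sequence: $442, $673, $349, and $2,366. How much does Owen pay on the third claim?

$104.70

Claim 1 — $442: $431 to deductible, leaving $11; patient's 30% is $3.30. Cost to patient: $434.30. OOP to date $434.30.
Claim 2 — $673: 30% coinsurance on $673 = $201.90. Patient owes $201.90 (running OOP $636.20).
Claim 3 — $349: deductible met; 30% of $349 = $104.70. Patient pays $104.70; OOP now $740.90.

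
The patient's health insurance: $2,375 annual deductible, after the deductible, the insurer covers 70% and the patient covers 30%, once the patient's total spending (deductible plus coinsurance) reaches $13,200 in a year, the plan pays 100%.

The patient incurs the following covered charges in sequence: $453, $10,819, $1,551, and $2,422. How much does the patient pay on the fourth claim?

Bill 1, $453: all of it applies to the deductible. Patient pays $453; OOP now $453.
Bill 2, $10,819: deductible takes $1,922, $8,897 remains; coinsurance $8,897 × 30% = $2,669.10. Patient owes $4,591.10 (running OOP $5,044.10).
Bill 3, $1,551: 30% coinsurance on $1,551 = $465.30. Patient pays $465.30; OOP now $5,509.40.
Bill 4, $2,422: deductible already satisfied, so patient's share is 30% × $2,422 = $726.60. Patient pays $726.60; OOP now $6,236.

$726.60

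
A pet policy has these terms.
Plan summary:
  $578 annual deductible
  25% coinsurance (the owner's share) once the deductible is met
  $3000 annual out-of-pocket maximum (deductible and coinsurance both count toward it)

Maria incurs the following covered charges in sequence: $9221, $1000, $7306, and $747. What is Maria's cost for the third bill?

$11.25

Claim 1 — $9221: $578 finishes the deductible; $8643 goes to coinsurance; owner's 25% is $2160.75. Owner owes $2738.75 (running OOP $2738.75).
Claim 2 — $1000: 25% coinsurance on $1000 = $250. Owner pays $250; OOP now $2988.75.
Claim 3 — $7306: 25% coinsurance on $7306 = $1826.50. That would push OOP to $4815.25, over the $3000 cap, so owner pays $3000 − $2988.75 = $11.25.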